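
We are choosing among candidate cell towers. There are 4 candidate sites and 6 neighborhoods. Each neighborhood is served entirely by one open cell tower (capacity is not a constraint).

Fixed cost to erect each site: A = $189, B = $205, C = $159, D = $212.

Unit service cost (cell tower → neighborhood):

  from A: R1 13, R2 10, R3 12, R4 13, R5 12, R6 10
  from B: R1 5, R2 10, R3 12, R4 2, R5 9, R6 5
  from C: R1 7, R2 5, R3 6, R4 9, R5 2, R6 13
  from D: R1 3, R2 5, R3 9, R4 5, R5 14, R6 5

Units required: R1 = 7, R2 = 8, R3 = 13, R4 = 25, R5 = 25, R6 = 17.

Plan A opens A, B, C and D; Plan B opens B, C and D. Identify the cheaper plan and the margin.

Plan A: {A, B, C, D}: R1→D 3·7=21, R2→C 5·8=40, R3→C 6·13=78, R4→B 2·25=50, R5→C 2·25=50, R6→B 5·17=85. Service 324; fixed 765; total 1089.
Plan B: {B, C, D}: R1→D 3·7=21, R2→C 5·8=40, R3→C 6·13=78, R4→B 2·25=50, R5→C 2·25=50, R6→B 5·17=85. Service 324; fixed 576; total 900.
Difference: |1089 − 900| = 189.

Plan B is cheaper by 189.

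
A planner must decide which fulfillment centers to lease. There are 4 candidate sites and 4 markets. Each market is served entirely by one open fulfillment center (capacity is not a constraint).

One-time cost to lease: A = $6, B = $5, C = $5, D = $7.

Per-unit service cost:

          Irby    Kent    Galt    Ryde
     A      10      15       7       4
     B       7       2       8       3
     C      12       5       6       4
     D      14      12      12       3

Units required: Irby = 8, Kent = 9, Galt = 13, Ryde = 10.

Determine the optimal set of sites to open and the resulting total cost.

Open B and C; minimum total cost 192.

For any fixed open set, each market goes to its cheapest open site; total = fixed + service.
{B, C}: Irby→B 7·8=56, Kent→B 2·9=18, Galt→C 6·13=78, Ryde→B 3·10=30. Service 182; fixed 10; total 192.
{A, B, C}: Irby→B 7·8=56, Kent→B 2·9=18, Galt→C 6·13=78, Ryde→B 3·10=30. Service 182; fixed 16; total 198.
{B, C, D}: service 182 + fixed 17 = 199
{A, B, C, D}: service 182 + fixed 23 = 205
(All 15 nonempty subsets were checked; B and C is lowest.)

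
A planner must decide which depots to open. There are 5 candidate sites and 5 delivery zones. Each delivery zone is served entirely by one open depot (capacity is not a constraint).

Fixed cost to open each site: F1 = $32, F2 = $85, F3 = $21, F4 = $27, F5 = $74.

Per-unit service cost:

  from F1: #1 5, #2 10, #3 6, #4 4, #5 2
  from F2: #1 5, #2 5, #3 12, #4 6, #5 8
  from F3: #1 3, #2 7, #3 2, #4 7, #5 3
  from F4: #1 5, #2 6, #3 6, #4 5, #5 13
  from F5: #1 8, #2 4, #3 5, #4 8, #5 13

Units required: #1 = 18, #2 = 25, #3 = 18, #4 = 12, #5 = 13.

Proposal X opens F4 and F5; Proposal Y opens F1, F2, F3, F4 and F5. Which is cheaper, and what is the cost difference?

Proposal Y is cheaper by 107.

Proposal X: {F4, F5}: #1→F4 5·18=90, #2→F5 4·25=100, #3→F5 5·18=90, #4→F4 5·12=60, #5→F4 13·13=169. Service 509; fixed 101; total 610.
Proposal Y: {F1, F2, F3, F4, F5}: #1→F3 3·18=54, #2→F5 4·25=100, #3→F3 2·18=36, #4→F1 4·12=48, #5→F1 2·13=26. Service 264; fixed 239; total 503.
Difference: |610 − 503| = 107.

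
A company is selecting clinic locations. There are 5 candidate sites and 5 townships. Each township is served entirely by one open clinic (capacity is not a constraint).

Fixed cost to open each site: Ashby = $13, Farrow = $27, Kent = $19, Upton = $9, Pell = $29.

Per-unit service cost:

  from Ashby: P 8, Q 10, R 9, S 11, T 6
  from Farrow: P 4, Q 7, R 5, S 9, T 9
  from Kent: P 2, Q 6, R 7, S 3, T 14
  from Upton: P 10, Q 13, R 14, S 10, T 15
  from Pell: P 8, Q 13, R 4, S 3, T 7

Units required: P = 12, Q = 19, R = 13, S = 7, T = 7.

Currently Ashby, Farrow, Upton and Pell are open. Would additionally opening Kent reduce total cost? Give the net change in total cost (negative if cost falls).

Yes — net change −24 (cost falls by 24).

Current service cost with {Ashby, Farrow, Upton, Pell}: 296.
Adding Kent: each township re-picks its cheapest; new service cost 253, saving 43.
Extra fixed cost: 19. Net change = 19 − 43 = -24.
(Totals: 374 → 350.)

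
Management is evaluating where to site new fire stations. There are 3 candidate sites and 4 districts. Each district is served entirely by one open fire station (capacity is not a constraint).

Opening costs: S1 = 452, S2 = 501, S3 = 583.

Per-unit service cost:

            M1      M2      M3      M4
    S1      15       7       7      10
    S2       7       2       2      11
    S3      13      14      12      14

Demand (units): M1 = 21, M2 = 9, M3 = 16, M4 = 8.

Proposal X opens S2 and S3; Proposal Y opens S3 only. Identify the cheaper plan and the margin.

Proposal Y is cheaper by 83.

Proposal X: {S2, S3}: M1→S2 7·21=147, M2→S2 2·9=18, M3→S2 2·16=32, M4→S2 11·8=88. Service 285; fixed 1084; total 1369.
Proposal Y: {S3}: M1→S3 13·21=273, M2→S3 14·9=126, M3→S3 12·16=192, M4→S3 14·8=112. Service 703; fixed 583; total 1286.
Difference: |1369 − 1286| = 83.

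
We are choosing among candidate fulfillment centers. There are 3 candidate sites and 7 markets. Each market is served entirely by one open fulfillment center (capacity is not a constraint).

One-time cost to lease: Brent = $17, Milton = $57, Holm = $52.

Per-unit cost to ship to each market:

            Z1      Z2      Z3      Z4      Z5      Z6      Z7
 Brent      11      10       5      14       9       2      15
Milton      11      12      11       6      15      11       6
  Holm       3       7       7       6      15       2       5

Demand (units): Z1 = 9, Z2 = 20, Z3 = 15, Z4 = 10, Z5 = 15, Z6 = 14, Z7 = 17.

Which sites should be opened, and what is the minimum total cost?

For any fixed open set, each market goes to its cheapest open site; total = fixed + service.
{Brent, Holm}: Z1→Holm 3·9=27, Z2→Holm 7·20=140, Z3→Brent 5·15=75, Z4→Holm 6·10=60, Z5→Brent 9·15=135, Z6→Brent 2·14=28, Z7→Holm 5·17=85. Service 550; fixed 69; total 619.
{Brent, Milton, Holm}: service 550 + fixed 126 = 676
{Holm}: service 670 + fixed 52 = 722
{Brent}: service 932 + fixed 17 = 949
(All 7 nonempty subsets were checked; Brent and Holm is lowest.)

Open Brent and Holm; minimum total cost 619.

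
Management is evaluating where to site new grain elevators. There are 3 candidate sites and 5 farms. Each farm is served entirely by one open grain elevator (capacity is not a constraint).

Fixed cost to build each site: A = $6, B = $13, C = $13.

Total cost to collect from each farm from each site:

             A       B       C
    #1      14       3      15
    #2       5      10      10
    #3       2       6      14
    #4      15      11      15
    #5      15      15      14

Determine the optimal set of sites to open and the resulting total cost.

Open A and B; minimum total cost 55.

For any fixed open set, each farm goes to its cheapest open site; total = fixed + service.
{A, B}: #1→B 3, #2→A 5, #3→A 2, #4→B 11, #5→A 15. Service 36; fixed 19; total 55.
{A}: #1→A 14, #2→A 5, #3→A 2, #4→A 15, #5→A 15. Service 51; fixed 6; total 57.
{B}: service 45 + fixed 13 = 58
{A, B, C}: service 35 + fixed 32 = 67
No other subset beats 55.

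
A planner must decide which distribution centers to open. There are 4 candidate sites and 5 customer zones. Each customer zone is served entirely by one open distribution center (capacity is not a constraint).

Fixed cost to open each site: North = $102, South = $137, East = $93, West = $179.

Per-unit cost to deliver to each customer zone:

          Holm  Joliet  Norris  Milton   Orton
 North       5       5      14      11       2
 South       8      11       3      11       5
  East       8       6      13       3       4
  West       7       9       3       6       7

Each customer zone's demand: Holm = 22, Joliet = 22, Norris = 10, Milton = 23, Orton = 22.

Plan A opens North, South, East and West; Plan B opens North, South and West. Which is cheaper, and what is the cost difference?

Plan B is cheaper by 24.

Plan A: {North, South, East, West}: Holm→North 5·22=110, Joliet→North 5·22=110, Norris→South 3·10=30, Milton→East 3·23=69, Orton→North 2·22=44. Service 363; fixed 511; total 874.
Plan B: {North, South, West}: Holm→North 5·22=110, Joliet→North 5·22=110, Norris→South 3·10=30, Milton→West 6·23=138, Orton→North 2·22=44. Service 432; fixed 418; total 850.
Difference: |874 − 850| = 24.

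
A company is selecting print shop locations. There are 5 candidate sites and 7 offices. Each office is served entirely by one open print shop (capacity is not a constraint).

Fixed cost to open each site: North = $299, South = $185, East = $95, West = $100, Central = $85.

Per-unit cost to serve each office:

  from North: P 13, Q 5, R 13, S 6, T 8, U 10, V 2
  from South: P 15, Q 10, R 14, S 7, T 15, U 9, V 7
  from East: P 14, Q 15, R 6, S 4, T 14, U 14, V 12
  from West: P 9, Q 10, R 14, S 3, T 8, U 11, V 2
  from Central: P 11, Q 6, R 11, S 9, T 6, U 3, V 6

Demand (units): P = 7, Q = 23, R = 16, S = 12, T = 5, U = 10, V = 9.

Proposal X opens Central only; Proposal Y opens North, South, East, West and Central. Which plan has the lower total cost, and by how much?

Proposal X is cheaper by 454.

Proposal X: {Central}: P→Central 11·7=77, Q→Central 6·23=138, R→Central 11·16=176, S→Central 9·12=108, T→Central 6·5=30, U→Central 3·10=30, V→Central 6·9=54. Service 613; fixed 85; total 698.
Proposal Y: {North, South, East, West, Central}: P→West 9·7=63, Q→North 5·23=115, R→East 6·16=96, S→West 3·12=36, T→Central 6·5=30, U→Central 3·10=30, V→North 2·9=18. Service 388; fixed 764; total 1152.
Difference: |698 − 1152| = 454.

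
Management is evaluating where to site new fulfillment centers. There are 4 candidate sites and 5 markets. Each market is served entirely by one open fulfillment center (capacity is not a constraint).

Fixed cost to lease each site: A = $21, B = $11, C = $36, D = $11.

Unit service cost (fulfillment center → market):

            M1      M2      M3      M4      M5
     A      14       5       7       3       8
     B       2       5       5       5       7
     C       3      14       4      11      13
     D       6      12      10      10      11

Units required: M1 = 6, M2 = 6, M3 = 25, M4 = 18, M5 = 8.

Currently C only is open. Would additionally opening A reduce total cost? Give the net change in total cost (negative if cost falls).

Yes — net change −217 (cost falls by 217).

Current service cost with {C}: 504.
Adding A: each market re-picks its cheapest; new service cost 266, saving 238.
Extra fixed cost: 21. Net change = 21 − 238 = -217.
(Totals: 540 → 323.)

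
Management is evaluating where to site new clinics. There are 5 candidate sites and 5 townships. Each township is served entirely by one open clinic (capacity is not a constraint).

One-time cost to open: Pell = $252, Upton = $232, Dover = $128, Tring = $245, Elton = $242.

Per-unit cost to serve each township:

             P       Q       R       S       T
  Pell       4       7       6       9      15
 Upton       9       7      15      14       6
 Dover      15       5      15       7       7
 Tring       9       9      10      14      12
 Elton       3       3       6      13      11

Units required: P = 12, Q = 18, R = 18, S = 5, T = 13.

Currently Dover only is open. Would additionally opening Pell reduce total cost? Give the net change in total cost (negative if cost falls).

Yes — net change −42 (cost falls by 42).

Current service cost with {Dover}: 666.
Adding Pell: each township re-picks its cheapest; new service cost 372, saving 294.
Extra fixed cost: 252. Net change = 252 − 294 = -42.
(Totals: 794 → 752.)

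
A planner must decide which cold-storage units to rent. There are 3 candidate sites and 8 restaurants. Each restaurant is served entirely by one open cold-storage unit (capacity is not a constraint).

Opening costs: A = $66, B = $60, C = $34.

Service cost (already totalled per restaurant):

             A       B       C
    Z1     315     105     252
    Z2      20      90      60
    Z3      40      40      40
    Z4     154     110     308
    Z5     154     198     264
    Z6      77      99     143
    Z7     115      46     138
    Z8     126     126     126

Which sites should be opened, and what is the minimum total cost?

For any fixed open set, each restaurant goes to its cheapest open site; total = fixed + service.
{A, B}: Z1→B 105, Z2→A 20, Z3→A 40, Z4→B 110, Z5→A 154, Z6→A 77, Z7→B 46, Z8→A 126. Service 678; fixed 126; total 804.
{A, B, C}: service 678 + fixed 160 = 838
{B}: service 814 + fixed 60 = 874
{C}: Z1→C 252, Z2→C 60, Z3→C 40, Z4→C 308, Z5→C 264, Z6→C 143, Z7→C 138, Z8→C 126. Service 1331; fixed 34; total 1365.
No other subset beats 804.

Open A and B; minimum total cost 804.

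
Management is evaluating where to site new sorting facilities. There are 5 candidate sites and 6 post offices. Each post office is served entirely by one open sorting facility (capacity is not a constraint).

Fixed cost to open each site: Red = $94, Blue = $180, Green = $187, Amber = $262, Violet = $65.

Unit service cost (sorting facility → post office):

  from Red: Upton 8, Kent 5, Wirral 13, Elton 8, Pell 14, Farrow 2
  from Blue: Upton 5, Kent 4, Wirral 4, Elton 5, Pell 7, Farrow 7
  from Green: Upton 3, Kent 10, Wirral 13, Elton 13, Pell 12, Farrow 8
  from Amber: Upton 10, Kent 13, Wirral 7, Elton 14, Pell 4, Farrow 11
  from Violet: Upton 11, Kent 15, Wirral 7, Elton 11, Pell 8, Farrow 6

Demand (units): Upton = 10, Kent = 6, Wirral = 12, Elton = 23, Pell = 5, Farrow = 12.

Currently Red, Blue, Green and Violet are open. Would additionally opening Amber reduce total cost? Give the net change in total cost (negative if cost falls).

Current service cost with {Red, Blue, Green, Violet}: 276.
Adding Amber: each post office re-picks its cheapest; new service cost 261, saving 15.
Extra fixed cost: 262. Net change = 262 − 15 = 247.
(Totals: 802 → 1049.)

No — net change +247 (cost rises by 247).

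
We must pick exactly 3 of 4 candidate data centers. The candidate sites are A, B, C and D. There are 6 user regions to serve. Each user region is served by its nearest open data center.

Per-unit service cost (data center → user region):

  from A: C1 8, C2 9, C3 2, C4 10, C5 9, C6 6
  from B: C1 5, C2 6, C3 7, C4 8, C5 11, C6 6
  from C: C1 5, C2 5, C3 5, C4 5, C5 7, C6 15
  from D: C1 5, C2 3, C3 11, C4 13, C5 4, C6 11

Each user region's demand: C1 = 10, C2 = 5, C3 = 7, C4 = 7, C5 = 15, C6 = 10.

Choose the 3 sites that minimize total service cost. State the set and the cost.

Choose A, C and D; total service cost 234.

With exactly 3 open, each user region uses its cheapest among the chosen.
{A, C, D}: C1→C 5·10=50, C2→D 3·5=15, C3→A 2·7=14, C4→C 5·7=35, C5→D 4·15=60, C6→A 6·10=60. Service cost 234.
{A, B, D}: service cost 255
{B, C, D}: service cost 255
Among all 4 size-3 choices, {A, C, D} is lowest.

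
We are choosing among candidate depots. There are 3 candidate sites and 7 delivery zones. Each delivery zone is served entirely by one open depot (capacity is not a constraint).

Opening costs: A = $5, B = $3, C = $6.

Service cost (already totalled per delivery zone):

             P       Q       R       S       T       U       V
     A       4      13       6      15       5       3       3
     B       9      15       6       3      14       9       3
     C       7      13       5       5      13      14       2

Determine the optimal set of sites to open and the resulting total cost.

Open A and B; minimum total cost 45.

For any fixed open set, each delivery zone goes to its cheapest open site; total = fixed + service.
{A, B}: P→A 4, Q→A 13, R→A 6, S→B 3, T→A 5, U→A 3, V→A 3. Service 37; fixed 8; total 45.
{A, C}: P→A 4, Q→A 13, R→C 5, S→C 5, T→A 5, U→A 3, V→C 2. Service 37; fixed 11; total 48.
{A, B, C}: P→A 4, Q→A 13, R→C 5, S→B 3, T→A 5, U→A 3, V→C 2. Service 35; fixed 14; total 49.
{B}: P→B 9, Q→B 15, R→B 6, S→B 3, T→B 14, U→B 9, V→B 3. Service 59; fixed 3; total 62.
No other subset beats 45.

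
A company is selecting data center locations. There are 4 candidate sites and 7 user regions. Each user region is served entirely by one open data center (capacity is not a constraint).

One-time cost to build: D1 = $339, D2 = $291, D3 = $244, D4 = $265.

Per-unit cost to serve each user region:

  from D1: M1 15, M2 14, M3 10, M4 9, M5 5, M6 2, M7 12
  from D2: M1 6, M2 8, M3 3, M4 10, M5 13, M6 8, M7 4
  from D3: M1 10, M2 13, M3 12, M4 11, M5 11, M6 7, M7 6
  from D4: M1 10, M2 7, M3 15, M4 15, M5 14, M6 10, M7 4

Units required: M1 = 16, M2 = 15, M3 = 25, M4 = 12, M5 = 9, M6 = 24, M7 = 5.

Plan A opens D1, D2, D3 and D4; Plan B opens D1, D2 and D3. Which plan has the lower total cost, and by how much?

Plan B is cheaper by 250.

Plan A: {D1, D2, D3, D4}: M1→D2 6·16=96, M2→D4 7·15=105, M3→D2 3·25=75, M4→D1 9·12=108, M5→D1 5·9=45, M6→D1 2·24=48, M7→D2 4·5=20. Service 497; fixed 1139; total 1636.
Plan B: {D1, D2, D3}: M1→D2 6·16=96, M2→D2 8·15=120, M3→D2 3·25=75, M4→D1 9·12=108, M5→D1 5·9=45, M6→D1 2·24=48, M7→D2 4·5=20. Service 512; fixed 874; total 1386.
Difference: |1636 − 1386| = 250.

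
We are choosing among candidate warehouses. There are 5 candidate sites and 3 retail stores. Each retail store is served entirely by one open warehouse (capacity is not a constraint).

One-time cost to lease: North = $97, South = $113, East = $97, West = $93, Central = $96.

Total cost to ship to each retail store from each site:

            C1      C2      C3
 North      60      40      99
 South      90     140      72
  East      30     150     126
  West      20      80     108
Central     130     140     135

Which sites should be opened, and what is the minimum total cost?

For any fixed open set, each retail store goes to its cheapest open site; total = fixed + service.
{North}: C1→North 60, C2→North 40, C3→North 99. Service 199; fixed 97; total 296.
{West}: service 208 + fixed 93 = 301
{North, West}: C1→West 20, C2→North 40, C3→North 99. Service 159; fixed 190; total 349.
{North, South, East, West, Central}: service 132 + fixed 496 = 628
No other subset beats 296.

Open North only; minimum total cost 296.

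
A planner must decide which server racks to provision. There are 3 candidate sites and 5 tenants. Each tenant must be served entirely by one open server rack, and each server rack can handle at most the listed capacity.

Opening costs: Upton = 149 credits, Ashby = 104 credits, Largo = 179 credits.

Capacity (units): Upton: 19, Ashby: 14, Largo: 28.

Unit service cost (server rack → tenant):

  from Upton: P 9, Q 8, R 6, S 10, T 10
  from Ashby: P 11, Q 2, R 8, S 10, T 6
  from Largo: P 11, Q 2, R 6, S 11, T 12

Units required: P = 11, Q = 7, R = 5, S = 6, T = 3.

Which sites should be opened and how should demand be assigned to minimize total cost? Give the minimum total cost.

Minimum total cost: 486

Open {Upton, Ashby}: P→Upton 9·11=99, Q→Ashby 2·7=14, R→Upton 6·5=30, S→Ashby 10·6=60, T→Upton 10·3=30.
Loads: Upton carries 19/19, Ashby carries 13/14. Service 233; fixed 253; total 486.
Next best feasible plan costs 526.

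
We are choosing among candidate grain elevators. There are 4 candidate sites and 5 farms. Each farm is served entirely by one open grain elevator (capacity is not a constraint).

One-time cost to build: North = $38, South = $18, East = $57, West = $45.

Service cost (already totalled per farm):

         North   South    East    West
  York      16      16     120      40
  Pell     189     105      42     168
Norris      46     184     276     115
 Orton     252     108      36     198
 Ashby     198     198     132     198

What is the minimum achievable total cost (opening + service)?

For any fixed open set, each farm goes to its cheapest open site; total = fixed + service.
{North, East}: York→North 16, Pell→East 42, Norris→North 46, Orton→East 36, Ashby→East 132. Service 272; fixed 95; total 367.
{North, South, East}: service 272 + fixed 113 = 385
{North, East, West}: service 272 + fixed 140 = 412
{North, South, East, West}: York→North 16, Pell→East 42, Norris→North 46, Orton→East 36, Ashby→East 132. Service 272; fixed 158; total 430.
No other subset beats 367.

Minimum total cost: 367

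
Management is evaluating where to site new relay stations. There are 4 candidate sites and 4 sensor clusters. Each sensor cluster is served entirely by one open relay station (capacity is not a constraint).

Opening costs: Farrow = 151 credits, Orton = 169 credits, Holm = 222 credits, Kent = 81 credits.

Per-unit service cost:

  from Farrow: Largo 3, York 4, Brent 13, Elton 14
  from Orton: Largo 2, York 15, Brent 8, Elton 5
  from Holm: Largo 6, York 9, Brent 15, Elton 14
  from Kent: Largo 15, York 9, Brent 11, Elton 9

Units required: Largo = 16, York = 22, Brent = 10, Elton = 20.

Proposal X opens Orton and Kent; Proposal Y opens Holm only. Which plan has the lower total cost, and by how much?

Proposal X: {Orton, Kent}: Largo→Orton 2·16=32, York→Kent 9·22=198, Brent→Orton 8·10=80, Elton→Orton 5·20=100. Service 410; fixed 250; total 660.
Proposal Y: {Holm}: Largo→Holm 6·16=96, York→Holm 9·22=198, Brent→Holm 15·10=150, Elton→Holm 14·20=280. Service 724; fixed 222; total 946.
Difference: |660 − 946| = 286.

Proposal X is cheaper by 286.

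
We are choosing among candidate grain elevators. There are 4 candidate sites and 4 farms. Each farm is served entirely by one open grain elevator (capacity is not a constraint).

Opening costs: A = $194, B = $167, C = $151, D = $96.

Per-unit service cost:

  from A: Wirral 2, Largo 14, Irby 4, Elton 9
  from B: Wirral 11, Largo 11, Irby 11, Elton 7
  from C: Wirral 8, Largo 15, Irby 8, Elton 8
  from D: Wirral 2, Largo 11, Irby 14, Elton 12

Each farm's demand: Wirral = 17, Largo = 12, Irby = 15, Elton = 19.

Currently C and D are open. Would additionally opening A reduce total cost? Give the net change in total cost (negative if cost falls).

No — net change +134 (cost rises by 134).

Current service cost with {C, D}: 438.
Adding A: each farm re-picks its cheapest; new service cost 378, saving 60.
Extra fixed cost: 194. Net change = 194 − 60 = 134.
(Totals: 685 → 819.)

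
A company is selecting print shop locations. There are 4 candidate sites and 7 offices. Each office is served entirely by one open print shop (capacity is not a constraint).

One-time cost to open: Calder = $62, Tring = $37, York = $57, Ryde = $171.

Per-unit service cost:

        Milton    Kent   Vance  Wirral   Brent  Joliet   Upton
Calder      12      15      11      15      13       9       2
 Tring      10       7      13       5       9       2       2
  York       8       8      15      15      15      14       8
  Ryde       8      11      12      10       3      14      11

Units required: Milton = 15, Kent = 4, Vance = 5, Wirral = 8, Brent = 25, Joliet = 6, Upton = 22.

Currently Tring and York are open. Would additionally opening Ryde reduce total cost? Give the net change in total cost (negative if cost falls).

No — net change +16 (cost rises by 16).

Current service cost with {Tring, York}: 534.
Adding Ryde: each office re-picks its cheapest; new service cost 379, saving 155.
Extra fixed cost: 171. Net change = 171 − 155 = 16.
(Totals: 628 → 644.)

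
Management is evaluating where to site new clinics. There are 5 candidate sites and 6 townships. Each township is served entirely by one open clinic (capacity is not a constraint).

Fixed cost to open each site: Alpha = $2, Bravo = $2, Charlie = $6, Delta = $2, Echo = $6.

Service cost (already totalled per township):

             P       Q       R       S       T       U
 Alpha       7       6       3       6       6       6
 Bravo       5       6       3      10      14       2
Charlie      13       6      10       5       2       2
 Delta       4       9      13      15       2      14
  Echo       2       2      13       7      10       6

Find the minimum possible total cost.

For any fixed open set, each township goes to its cheapest open site; total = fixed + service.
{Bravo, Delta, Echo}: P→Echo 2, Q→Echo 2, R→Bravo 3, S→Echo 7, T→Delta 2, U→Bravo 2. Service 18; fixed 10; total 28.
{Alpha, Bravo, Delta}: service 23 + fixed 6 = 29
{Alpha, Bravo, Delta, Echo}: P→Echo 2, Q→Echo 2, R→Alpha 3, S→Alpha 6, T→Delta 2, U→Bravo 2. Service 17; fixed 12; total 29.
{Alpha, Bravo, Charlie, Delta, Echo}: service 16 + fixed 18 = 34
No other subset beats 28.

Minimum total cost: 28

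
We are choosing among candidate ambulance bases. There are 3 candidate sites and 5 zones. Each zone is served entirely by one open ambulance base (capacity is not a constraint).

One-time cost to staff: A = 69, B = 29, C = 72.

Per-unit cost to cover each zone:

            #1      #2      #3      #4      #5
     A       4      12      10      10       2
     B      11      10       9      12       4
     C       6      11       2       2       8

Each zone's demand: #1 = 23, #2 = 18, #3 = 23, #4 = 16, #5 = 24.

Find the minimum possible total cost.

Minimum total cost: 557

For any fixed open set, each zone goes to its cheapest open site; total = fixed + service.
{A, C}: #1→A 4·23=92, #2→C 11·18=198, #3→C 2·23=46, #4→C 2·16=32, #5→A 2·24=48. Service 416; fixed 141; total 557.
{A, B, C}: service 398 + fixed 170 = 568
{B, C}: #1→C 6·23=138, #2→B 10·18=180, #3→C 2·23=46, #4→C 2·16=32, #5→B 4·24=96. Service 492; fixed 101; total 593.
{B}: service 928 + fixed 29 = 957
(All 7 nonempty subsets were checked; A and C is lowest.)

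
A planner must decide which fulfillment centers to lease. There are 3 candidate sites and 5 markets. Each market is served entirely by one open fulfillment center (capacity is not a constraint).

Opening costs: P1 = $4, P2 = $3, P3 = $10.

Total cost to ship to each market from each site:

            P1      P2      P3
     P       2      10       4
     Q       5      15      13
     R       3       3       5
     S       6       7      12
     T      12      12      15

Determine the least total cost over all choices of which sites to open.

For any fixed open set, each market goes to its cheapest open site; total = fixed + service.
{P1}: P→P1 2, Q→P1 5, R→P1 3, S→P1 6, T→P1 12. Service 28; fixed 4; total 32.
{P1, P2}: P→P1 2, Q→P1 5, R→P1 3, S→P1 6, T→P1 12. Service 28; fixed 7; total 35.
{P1, P3}: P→P1 2, Q→P1 5, R→P1 3, S→P1 6, T→P1 12. Service 28; fixed 14; total 42.
{P1, P2, P3}: service 28 + fixed 17 = 45
(All 7 nonempty subsets were checked; P1 only is lowest.)

Minimum total cost: 32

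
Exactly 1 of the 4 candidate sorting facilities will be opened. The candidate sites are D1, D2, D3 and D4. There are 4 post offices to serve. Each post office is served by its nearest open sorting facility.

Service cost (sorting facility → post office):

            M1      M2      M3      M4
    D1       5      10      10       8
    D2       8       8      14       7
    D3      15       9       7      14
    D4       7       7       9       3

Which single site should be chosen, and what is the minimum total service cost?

Choose D4 only; total service cost 26.

With exactly 1 open, each post office uses its cheapest among the chosen.
{D4}: M1→D4 7, M2→D4 7, M3→D4 9, M4→D4 3. Service cost 26.
{D1}: service cost 33
{D2}: service cost 37
Among all 4 size-1 choices, {D4} is lowest.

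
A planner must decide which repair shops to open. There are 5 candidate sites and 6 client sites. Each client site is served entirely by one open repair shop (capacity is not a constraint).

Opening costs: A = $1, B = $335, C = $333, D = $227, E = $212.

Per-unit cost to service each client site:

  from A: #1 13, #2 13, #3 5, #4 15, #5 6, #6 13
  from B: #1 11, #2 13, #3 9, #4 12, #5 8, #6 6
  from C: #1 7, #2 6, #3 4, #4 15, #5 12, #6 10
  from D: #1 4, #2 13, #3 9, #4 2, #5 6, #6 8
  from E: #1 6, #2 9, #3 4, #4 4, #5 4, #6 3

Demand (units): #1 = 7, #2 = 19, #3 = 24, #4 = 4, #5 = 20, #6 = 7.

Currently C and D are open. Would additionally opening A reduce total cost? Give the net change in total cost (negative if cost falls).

Current service cost with {C, D}: 422.
Adding A: each client site re-picks its cheapest; new service cost 422, saving 0.
Extra fixed cost: 1. Net change = 1 − 0 = 1.
(Totals: 982 → 983.)

No — net change +1 (cost rises by 1).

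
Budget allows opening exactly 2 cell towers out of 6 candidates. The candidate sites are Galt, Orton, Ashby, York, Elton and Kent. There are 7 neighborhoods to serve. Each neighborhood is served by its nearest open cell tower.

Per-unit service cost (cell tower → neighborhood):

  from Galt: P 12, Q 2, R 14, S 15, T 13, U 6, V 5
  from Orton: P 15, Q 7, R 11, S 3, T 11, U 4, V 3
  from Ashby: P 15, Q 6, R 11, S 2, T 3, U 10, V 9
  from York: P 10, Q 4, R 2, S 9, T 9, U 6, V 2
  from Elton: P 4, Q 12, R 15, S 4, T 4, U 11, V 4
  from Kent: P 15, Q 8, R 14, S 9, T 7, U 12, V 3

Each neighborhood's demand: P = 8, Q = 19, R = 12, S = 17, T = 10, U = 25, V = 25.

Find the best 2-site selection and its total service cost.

Choose York and Elton; total service cost 440.

With exactly 2 open, each neighborhood uses its cheapest among the chosen.
{York, Elton}: P→Elton 4·8=32, Q→York 4·19=76, R→York 2·12=24, S→Elton 4·17=68, T→Elton 4·10=40, U→York 6·25=150, V→York 2·25=50. Service cost 440.
{Ashby, York}: service cost 444
{Orton, York}: service cost 471
Among all 15 size-2 choices, {York, Elton} is lowest.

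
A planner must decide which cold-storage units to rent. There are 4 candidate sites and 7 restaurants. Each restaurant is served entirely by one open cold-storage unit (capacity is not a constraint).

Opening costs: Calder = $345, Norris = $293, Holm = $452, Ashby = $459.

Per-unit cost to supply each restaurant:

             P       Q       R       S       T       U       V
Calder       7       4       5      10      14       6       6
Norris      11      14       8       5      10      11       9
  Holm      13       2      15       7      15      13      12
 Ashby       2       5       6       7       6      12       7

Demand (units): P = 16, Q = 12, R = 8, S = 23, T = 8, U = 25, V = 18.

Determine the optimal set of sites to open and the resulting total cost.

Open Calder only; minimum total cost 1145.

For any fixed open set, each restaurant goes to its cheapest open site; total = fixed + service.
{Calder}: P→Calder 7·16=112, Q→Calder 4·12=48, R→Calder 5·8=40, S→Calder 10·23=230, T→Calder 14·8=112, U→Calder 6·25=150, V→Calder 6·18=108. Service 800; fixed 345; total 1145.
{Ashby}: P→Ashby 2·16=32, Q→Ashby 5·12=60, R→Ashby 6·8=48, S→Ashby 7·23=161, T→Ashby 6·8=48, U→Ashby 12·25=300, V→Ashby 7·18=126. Service 775; fixed 459; total 1234.
{Calder, Norris}: service 653 + fixed 638 = 1291
{Calder, Norris, Holm, Ashby}: service 517 + fixed 1549 = 2066
No other subset beats 1145.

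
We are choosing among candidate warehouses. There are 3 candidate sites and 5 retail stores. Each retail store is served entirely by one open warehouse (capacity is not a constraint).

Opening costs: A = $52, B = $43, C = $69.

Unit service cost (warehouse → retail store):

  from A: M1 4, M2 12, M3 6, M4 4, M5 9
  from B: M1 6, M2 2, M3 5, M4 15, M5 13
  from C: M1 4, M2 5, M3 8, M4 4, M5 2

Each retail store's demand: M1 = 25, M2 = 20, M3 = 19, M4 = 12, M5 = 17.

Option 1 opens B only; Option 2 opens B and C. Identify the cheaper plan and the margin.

Option 2 is cheaper by 300.

Option 1: {B}: M1→B 6·25=150, M2→B 2·20=40, M3→B 5·19=95, M4→B 15·12=180, M5→B 13·17=221. Service 686; fixed 43; total 729.
Option 2: {B, C}: M1→C 4·25=100, M2→B 2·20=40, M3→B 5·19=95, M4→C 4·12=48, M5→C 2·17=34. Service 317; fixed 112; total 429.
Difference: |729 − 429| = 300.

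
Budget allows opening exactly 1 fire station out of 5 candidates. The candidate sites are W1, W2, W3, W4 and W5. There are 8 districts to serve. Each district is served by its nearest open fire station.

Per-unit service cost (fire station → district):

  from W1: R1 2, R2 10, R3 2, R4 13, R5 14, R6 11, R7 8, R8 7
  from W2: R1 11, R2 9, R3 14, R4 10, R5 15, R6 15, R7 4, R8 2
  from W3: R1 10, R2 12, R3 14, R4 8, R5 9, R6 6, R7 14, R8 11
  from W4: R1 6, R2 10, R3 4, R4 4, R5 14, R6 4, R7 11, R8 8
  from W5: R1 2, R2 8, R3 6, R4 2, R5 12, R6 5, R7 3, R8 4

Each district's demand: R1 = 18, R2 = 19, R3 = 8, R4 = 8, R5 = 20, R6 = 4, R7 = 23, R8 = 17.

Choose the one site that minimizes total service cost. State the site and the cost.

Choose W5 only; total service cost 649.

With exactly 1 open, each district uses its cheapest among the chosen.
{W5}: R1→W5 2·18=36, R2→W5 8·19=152, R3→W5 6·8=48, R4→W5 2·8=16, R5→W5 12·20=240, R6→W5 5·4=20, R7→W5 3·23=69, R8→W5 4·17=68. Service cost 649.
{W1}: service cost 973
{W2}: service cost 1047
Among all 5 size-1 choices, {W5} is lowest.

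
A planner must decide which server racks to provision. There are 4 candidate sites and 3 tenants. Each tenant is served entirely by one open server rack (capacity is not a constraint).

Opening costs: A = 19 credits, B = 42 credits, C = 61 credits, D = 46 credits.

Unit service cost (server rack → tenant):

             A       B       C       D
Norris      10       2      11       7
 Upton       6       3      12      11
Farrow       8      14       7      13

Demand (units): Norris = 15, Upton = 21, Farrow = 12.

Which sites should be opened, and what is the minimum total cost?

For any fixed open set, each tenant goes to its cheapest open site; total = fixed + service.
{A, B}: Norris→B 2·15=30, Upton→B 3·21=63, Farrow→A 8·12=96. Service 189; fixed 61; total 250.
{B, C}: service 177 + fixed 103 = 280
{A, B, D}: Norris→B 2·15=30, Upton→B 3·21=63, Farrow→A 8·12=96. Service 189; fixed 107; total 296.
{A, B, C, D}: Norris→B 2·15=30, Upton→B 3·21=63, Farrow→C 7·12=84. Service 177; fixed 168; total 345.
No other subset beats 250.

Open A and B; minimum total cost 250.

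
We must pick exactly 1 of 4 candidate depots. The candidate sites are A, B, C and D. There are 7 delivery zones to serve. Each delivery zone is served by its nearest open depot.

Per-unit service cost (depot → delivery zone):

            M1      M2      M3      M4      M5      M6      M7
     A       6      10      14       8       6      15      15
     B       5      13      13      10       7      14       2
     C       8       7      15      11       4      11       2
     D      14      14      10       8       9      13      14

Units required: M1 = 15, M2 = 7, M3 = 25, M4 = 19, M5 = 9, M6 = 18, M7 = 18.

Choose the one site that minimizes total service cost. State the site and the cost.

Choose C only; total service cost 1023.

With exactly 1 open, each delivery zone uses its cheapest among the chosen.
{C}: M1→C 8·15=120, M2→C 7·7=49, M3→C 15·25=375, M4→C 11·19=209, M5→C 4·9=36, M6→C 11·18=198, M7→C 2·18=36. Service cost 1023.
{B}: service cost 1032
{A}: service cost 1256
Among all 4 size-1 choices, {C} is lowest.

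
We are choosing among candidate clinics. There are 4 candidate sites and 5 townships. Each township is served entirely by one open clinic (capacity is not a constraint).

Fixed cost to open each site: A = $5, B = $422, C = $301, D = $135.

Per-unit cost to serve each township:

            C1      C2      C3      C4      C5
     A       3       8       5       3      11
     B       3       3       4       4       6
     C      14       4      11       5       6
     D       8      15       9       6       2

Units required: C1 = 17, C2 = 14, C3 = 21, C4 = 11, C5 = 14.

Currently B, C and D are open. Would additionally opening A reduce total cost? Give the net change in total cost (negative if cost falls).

Yes — net change −6 (cost falls by 6).

Current service cost with {B, C, D}: 249.
Adding A: each township re-picks its cheapest; new service cost 238, saving 11.
Extra fixed cost: 5. Net change = 5 − 11 = -6.
(Totals: 1107 → 1101.)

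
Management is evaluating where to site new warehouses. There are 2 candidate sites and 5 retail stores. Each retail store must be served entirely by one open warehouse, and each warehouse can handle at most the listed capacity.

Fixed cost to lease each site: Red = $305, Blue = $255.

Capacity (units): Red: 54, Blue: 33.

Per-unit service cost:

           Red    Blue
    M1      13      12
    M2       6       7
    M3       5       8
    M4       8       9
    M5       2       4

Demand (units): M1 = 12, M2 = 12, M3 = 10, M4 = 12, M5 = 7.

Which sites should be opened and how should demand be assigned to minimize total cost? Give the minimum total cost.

Minimum total cost: 693

Open {Red}: M1→Red 13·12=156, M2→Red 6·12=72, M3→Red 5·10=50, M4→Red 8·12=96, M5→Red 2·7=14.
Loads: Red carries 53/54. Service 388; fixed 305; total 693.
Next best feasible plan costs 936.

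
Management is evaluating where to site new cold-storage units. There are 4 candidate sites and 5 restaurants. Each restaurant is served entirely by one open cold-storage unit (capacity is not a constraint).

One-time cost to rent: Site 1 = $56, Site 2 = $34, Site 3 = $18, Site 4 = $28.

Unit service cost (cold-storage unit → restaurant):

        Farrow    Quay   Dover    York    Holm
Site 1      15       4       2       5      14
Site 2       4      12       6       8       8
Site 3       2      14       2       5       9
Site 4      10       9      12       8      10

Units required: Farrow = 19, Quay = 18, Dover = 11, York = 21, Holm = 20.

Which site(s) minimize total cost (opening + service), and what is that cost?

For any fixed open set, each restaurant goes to its cheapest open site; total = fixed + service.
{Site 1, Site 3}: Farrow→Site 3 2·19=38, Quay→Site 1 4·18=72, Dover→Site 1 2·11=22, York→Site 1 5·21=105, Holm→Site 3 9·20=180. Service 417; fixed 74; total 491.
{Site 1, Site 2, Site 3}: service 397 + fixed 108 = 505
{Site 1, Site 3, Site 4}: Farrow→Site 3 2·19=38, Quay→Site 1 4·18=72, Dover→Site 1 2·11=22, York→Site 1 5·21=105, Holm→Site 3 9·20=180. Service 417; fixed 102; total 519.
{Site 1, Site 2, Site 3, Site 4}: service 397 + fixed 136 = 533
No other subset beats 491.

Open Site 1 and Site 3; minimum total cost 491.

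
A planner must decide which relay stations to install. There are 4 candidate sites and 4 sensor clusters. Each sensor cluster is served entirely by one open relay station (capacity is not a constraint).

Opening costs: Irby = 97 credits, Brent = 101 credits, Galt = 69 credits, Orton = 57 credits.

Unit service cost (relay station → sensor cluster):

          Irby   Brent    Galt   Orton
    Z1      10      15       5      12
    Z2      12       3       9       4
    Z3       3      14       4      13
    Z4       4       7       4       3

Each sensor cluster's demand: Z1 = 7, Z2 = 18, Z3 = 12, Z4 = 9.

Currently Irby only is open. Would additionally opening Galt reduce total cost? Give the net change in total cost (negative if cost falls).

Yes — net change −20 (cost falls by 20).

Current service cost with {Irby}: 358.
Adding Galt: each sensor cluster re-picks its cheapest; new service cost 269, saving 89.
Extra fixed cost: 69. Net change = 69 − 89 = -20.
(Totals: 455 → 435.)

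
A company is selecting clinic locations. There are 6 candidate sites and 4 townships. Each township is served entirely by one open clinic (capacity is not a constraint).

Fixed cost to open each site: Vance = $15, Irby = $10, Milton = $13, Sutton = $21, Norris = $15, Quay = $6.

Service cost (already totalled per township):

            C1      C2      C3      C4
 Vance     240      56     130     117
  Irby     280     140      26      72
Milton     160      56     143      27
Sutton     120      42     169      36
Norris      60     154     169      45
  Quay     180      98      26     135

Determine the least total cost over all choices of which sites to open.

Minimum total cost: 203

For any fixed open set, each township goes to its cheapest open site; total = fixed + service.
{Milton, Norris, Quay}: C1→Norris 60, C2→Milton 56, C3→Quay 26, C4→Milton 27. Service 169; fixed 34; total 203.
{Sutton, Norris, Quay}: service 164 + fixed 42 = 206
{Irby, Milton, Norris}: service 169 + fixed 38 = 207
{Vance, Irby, Milton, Sutton, Norris, Quay}: service 155 + fixed 80 = 235
No other subset beats 203.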